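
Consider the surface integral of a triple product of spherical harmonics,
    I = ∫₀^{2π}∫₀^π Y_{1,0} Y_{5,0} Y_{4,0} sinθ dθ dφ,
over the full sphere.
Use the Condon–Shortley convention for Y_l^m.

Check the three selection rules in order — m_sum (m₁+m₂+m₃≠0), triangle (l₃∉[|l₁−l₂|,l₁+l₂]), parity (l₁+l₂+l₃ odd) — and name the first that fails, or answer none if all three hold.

m₁+m₂+m₃ = 0 + 0 + 0 = 0  ✓
triangle: |1−5|=4 ≤ l₃=4 ≤ 1+5=6  ✓
parity: l₁+l₂+l₃ = 10 is even  ✓

none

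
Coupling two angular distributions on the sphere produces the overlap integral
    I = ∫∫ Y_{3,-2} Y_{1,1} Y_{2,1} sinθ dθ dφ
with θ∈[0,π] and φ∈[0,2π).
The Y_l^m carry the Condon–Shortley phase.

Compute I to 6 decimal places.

0.261169

Checks pass: Σm=0; 6 even; l₃=2∈[2,4].
(2·3+1)(2·1+1)(2·2+1) = 105
Δ: 2! 4! 0! / 7! → 1/105
sum: t=1:−1/4 = -1/4
3j²(3 1 2; 0 0 0) = Δ·Π!·Σ² = 3/35  (sign -1)
sum: t=2:+1/12 = 1/12
3j²(3 1 2; -2 1 1) = Δ·Π!·Σ² = 2/21  (sign -1)
combine: 4πI² = 105·3/35·2/21 = 6/7
take √, sign +1: I = 0.26116903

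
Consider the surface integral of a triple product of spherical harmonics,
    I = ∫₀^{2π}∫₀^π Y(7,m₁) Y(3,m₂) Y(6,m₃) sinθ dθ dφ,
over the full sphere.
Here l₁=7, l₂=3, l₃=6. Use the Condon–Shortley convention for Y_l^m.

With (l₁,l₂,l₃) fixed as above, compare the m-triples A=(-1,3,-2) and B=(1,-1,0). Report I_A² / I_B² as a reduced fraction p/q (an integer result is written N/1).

Same 7,3,6: normalisation and zero-m 3j drop out of the ratio.
A: Δ: 4! 10! 2! / 17! → 1/2042040; sum: t=4:+1/829440 = 1/829440; 3j²(7 3 6; -1 3 -2) = Δ·Π!·Σ² = 35/2431  (sign +1)
B: Δ: 4! 10! 2! / 17! → 1/2042040; sum: t=0:+1/829440 t=1:−1/86400 t=2:+1/138240 = -13/4147200; 3j²(7 3 6; 1 -1 0) = Δ·Π!·Σ² = 13/3740  (sign -1)
I_A²/I_B² = (35/2431)/(13/3740) = 700/169

700/169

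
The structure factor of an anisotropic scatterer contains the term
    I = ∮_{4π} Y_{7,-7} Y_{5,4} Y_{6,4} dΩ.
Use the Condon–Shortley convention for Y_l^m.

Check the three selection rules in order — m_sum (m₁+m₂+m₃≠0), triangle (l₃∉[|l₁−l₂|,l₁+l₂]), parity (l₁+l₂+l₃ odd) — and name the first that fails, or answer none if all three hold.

Σmᵢ = 1  ✗
l₃∈[|l₁−l₂|,l₁+l₂]=[2,12], have l₃=6
Σlᵢ = 18 ⇒ even

m_sum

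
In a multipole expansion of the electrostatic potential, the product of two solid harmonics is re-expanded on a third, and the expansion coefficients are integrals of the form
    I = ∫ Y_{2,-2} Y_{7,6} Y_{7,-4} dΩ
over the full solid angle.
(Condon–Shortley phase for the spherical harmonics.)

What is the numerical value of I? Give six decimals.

-0.106948

Rules hold: Σm=0, L=16 even, 5≤7≤9.
N = 5·15·15 = 1125
Δ = 2!·2!·12!/17! = 1/185640
Racah Σ t=0..2: t=0:+1/2419200 t=1:−1/518400 t=2:+1/2419200 = -1/907200
⇒ 3j(2 7 7; 0 0 0)² = 56/3315, sgn +1
Racah Σ t=2..2: t=2:+1/159667200 = 1/159667200
⇒ 3j(2 7 7; -2 6 -4)² = 9/1190, sgn -1
4πI² = N·(3j₀)²·(3jₘ)² = 540/3757
I = -1·√(0.143732/4π) = -0.10694768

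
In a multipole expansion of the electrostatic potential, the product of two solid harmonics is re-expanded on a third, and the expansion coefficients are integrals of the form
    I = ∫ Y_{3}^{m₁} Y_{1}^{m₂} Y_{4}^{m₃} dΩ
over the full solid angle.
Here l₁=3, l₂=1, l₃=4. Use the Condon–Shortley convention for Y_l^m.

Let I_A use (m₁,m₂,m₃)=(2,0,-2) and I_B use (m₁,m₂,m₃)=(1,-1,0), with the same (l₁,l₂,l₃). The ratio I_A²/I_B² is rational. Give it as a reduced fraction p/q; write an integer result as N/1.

l's match ⇒ only the (l;m) 3-j factors differ between A and B.
A: triangle coeff Δ(3,1,4) = 1/252; Σ_t [0,0]: t=0:+1/120 = 1/120; (3j)²=1/21 [(3 1 4; 2 0 -2)], sign=+1
B: triangle coeff Δ(3,1,4) = 1/252; Σ_t [0,0]: t=0:+1/96 = 1/96; (3j)²=1/42 [(3 1 4; 1 -1 0)], sign=+1
I_A²/I_B² = (1/21)/(1/42) = 2/1

2/1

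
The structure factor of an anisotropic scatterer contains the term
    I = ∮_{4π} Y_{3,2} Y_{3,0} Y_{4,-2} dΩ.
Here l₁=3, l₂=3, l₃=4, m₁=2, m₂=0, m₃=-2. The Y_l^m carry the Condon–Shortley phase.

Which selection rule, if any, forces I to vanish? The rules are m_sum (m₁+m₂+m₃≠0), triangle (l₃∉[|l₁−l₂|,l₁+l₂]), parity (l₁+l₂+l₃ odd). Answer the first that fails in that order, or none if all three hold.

m₁+m₂+m₃ = 2 + 0 − 2 = 0  ✓
triangle: |3−3|=0 ≤ l₃=4 ≤ 3+3=6  ✓
parity: l₁+l₂+l₃ = 10 is even  ✓

none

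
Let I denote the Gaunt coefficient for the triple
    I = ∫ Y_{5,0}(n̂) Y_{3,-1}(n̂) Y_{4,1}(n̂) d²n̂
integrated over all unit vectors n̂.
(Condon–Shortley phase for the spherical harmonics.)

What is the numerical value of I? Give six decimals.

-0.009577

Rules hold: Σm=0, L=12 even, 2≤4≤8.
N = 11·7·9 = 693
Δ = 4!·6!·2!/13! = 1/180180
Racah Σ t=1..3: t=1:−1/576 t=2:+1/144 t=3:−1/576 = 1/288
⇒ 3j(5 3 4; 0 0 0)² = 20/1001, sgn +1
Racah Σ t=0..2: t=0:+1/5760 t=1:−1/288 t=2:+1/288 = 1/5760
⇒ 3j(5 3 4; 0 -1 1)² = 1/12012, sgn -1
4πI² = N·(3j₀)²·(3jₘ)² = 15/13013
I = -1·√(0.00115269/4π) = -0.00957750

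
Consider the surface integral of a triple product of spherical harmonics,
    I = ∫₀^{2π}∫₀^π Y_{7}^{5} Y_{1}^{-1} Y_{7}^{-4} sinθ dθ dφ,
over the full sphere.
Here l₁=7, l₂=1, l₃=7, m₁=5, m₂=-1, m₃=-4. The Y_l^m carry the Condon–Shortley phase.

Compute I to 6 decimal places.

0.000000

l₁+l₂+l₃=15 is odd: 3j(l;000)=0 ⇒ I=0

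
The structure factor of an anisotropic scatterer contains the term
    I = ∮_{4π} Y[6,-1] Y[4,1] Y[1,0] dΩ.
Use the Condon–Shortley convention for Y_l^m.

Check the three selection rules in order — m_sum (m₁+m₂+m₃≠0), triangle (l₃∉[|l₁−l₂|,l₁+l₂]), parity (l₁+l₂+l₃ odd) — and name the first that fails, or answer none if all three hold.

azimuthal sum: -1 + 1 + 0 = 0  ✓
2 ≤ 1 ≤ 10 (triangle on l)  ✗
L = 6 + 4 + 1 = 11 (odd)

triangle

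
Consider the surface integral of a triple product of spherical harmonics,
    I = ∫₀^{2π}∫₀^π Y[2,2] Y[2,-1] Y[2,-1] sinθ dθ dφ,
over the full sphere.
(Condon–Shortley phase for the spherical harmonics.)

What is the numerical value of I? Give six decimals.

0.220728

Checks pass: Σm=0; 6 even; l₃=2∈[0,4].
(2·2+1)(2·2+1)(2·2+1) = 125
Δ: 2! 2! 2! / 7! → 1/630
sum: t=0:+1/8 t=1:−1/1 t=2:+1/8 = -3/4
3j²(2 2 2; 0 0 0) = Δ·Π!·Σ² = 2/35  (sign -1)
sum: t=0:+1/4 = 1/4
3j²(2 2 2; 2 -1 -1) = Δ·Π!·Σ² = 3/35  (sign -1)
combine: 4πI² = 125·2/35·3/35 = 30/49
take √, sign +1: I = 0.22072812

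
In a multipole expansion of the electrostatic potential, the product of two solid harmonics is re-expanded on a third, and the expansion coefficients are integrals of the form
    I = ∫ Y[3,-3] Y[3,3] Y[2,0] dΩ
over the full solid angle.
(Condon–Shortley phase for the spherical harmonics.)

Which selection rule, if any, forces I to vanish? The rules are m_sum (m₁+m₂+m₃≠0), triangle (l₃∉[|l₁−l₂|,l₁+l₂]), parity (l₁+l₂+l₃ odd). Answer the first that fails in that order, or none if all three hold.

none

m₁+m₂+m₃ = -3 + 3 + 0 = 0  ✓
triangle: |3−3|=0 ≤ l₃=2 ≤ 3+3=6  ✓
parity: l₁+l₂+l₃ = 8 is even  ✓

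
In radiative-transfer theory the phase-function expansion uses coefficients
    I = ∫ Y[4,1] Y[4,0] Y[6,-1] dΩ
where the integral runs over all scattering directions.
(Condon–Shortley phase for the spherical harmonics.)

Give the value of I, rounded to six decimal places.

Checks pass: Σm=0; 14 even; l₃=6∈[0,8].
(2·4+1)(2·4+1)(2·6+1) = 1053
Δ: 2! 6! 6! / 15! → 1/1261260
sum: t=0:+1/4608 t=1:−1/1296 t=2:+1/4608 = -7/20736
3j²(4 4 6; 0 0 0) = Δ·Π!·Σ² = 20/1287  (sign -1)
sum: t=0:+1/3456 t=1:−1/1728 t=2:+1/11520 = -7/34560
3j²(4 4 6; 1 0 -1) = Δ·Π!·Σ² = 7/858  (sign +1)
combine: 4πI² = 1053·20/1287·7/858 = 210/1573
take √, sign -1: I = -0.10307192

-0.103072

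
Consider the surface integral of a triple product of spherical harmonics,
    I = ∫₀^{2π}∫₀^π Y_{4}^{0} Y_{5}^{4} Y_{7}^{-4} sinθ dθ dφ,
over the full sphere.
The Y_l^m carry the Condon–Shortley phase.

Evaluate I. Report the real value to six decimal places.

-0.153174

Rules hold: Σm=0, L=16 even, 1≤7≤9.
N = 9·11·15 = 1485
Δ = 2!·6!·8!/17! = 1/6126120
Racah Σ t=0..2: t=0:+1/69120 t=1:−1/20736 t=2:+1/69120 = -1/51840
⇒ 3j(4 5 7; 0 0 0)² = 280/21879, sgn +1
Racah Σ t=1..2: t=1:−1/1451520 t=2:+1/483840 = 1/725760
⇒ 3j(4 5 7; 0 4 -4)² = 24/1547, sgn -1
4πI² = N·(3j₀)²·(3jₘ)² = 14400/48841
I = -1·√(0.294834/4π) = -0.15317364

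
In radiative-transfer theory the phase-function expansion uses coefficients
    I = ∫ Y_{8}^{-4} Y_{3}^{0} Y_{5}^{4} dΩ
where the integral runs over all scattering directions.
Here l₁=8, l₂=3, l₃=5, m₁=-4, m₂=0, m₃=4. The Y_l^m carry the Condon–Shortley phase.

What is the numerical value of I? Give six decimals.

0.124544

m-sum 0 ✓  L=16 even ✓  5≤5≤11 ✓
Π(2lᵢ+1) = 17×7×11 = 1309
triangle coeff Δ(8,3,5) = 1/136136
Σ_t [3,3]: t=3:−1/518400 = -1/518400
(3j)²=56/2431 [(8 3 5; 0 0 0)], sign=+1
Σ_t [3,3]: t=3:−1/13063680 = -1/13063680
(3j)²=10/1547 [(8 3 5; -4 0 4)], sign=+1
⇒ 4πI² = 560/2873
I = (+1)√(560/2873/(4π)) = 0.12454356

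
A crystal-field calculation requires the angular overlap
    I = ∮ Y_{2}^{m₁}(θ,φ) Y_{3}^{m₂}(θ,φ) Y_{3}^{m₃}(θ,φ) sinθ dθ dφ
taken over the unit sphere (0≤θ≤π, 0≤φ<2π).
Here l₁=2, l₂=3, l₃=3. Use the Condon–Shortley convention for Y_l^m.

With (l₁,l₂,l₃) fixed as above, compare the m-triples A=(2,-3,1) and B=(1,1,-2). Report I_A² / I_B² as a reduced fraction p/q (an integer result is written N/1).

Same 2,3,3: normalisation and zero-m 3j drop out of the ratio.
A: Δ: 2! 2! 4! / 9! → 1/3780; sum: t=0:+1/96 = 1/96; 3j²(2 3 3; 2 -3 1) = Δ·Π!·Σ² = 1/42  (sign +1)
B: Δ: 2! 2! 4! / 9! → 1/3780; sum: t=0:+1/48 t=1:−1/12 = -1/16; 3j²(2 3 3; 1 1 -2) = Δ·Π!·Σ² = 1/28  (sign +1)
I_A²/I_B² = (1/42)/(1/28) = 2/3

2/3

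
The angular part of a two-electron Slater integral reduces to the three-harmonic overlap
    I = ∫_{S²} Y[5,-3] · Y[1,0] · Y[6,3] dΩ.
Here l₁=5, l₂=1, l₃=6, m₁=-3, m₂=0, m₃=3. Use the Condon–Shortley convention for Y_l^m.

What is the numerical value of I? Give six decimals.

-0.212310

m-sum 0 ✓  L=12 even ✓  4≤6≤6 ✓
Π(2lᵢ+1) = 11×3×13 = 429
triangle coeff Δ(5,1,6) = 1/858
Σ_t [0,0]: t=0:+1/14400 = 1/14400
(3j)²=6/143 [(5 1 6; 0 0 0)], sign=+1
Σ_t [0,0]: t=0:+1/80640 = 1/80640
(3j)²=9/286 [(5 1 6; -3 0 3)], sign=-1
⇒ 4πI² = 81/143
I = (-1)√(81/143/(4π)) = -0.21230956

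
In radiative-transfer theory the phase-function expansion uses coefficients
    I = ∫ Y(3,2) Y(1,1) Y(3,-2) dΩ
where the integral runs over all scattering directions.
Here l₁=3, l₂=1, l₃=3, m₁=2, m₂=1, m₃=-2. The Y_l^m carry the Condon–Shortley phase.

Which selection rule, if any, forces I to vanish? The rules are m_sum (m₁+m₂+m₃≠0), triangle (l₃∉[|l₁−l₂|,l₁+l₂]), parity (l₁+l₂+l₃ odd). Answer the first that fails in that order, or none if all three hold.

m_sum

Σmᵢ = 1  ✗
l₃∈[|l₁−l₂|,l₁+l₂]=[2,4], have l₃=3
Σlᵢ = 7 ⇒ odd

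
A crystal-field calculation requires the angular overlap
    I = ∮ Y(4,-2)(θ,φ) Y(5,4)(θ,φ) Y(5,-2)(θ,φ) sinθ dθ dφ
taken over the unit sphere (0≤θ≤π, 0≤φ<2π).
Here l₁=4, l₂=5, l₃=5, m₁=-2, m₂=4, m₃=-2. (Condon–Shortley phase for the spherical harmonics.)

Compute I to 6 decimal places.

0.118854

Rules hold: Σm=0, L=14 even, 1≤5≤9.
N = 9·11·11 = 1089
Δ = 4!·4!·6!/15! = 1/3153150
Racah Σ t=0..4: t=0:+1/69120 t=1:−1/1728 t=2:+1/576 t=3:−1/1728 t=4:+1/69120 = 7/11520
⇒ 3j(4 5 5; 0 0 0)² = 2/143, sgn -1
Racah Σ t=3..4: t=3:−1/25920 t=4:+1/11520 = 1/20736
⇒ 3j(4 5 5; -2 4 -2)² = 5/429, sgn -1
4πI² = N·(3j₀)²·(3jₘ)² = 30/169
I = +1·√(0.177515/4π) = 0.11885360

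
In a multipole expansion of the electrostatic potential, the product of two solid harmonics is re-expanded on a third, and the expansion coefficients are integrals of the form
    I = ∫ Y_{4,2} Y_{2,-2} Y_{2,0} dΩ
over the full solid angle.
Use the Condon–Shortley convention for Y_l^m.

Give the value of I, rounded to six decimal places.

0.156078

m-sum 0 ✓  L=8 even ✓  2≤2≤6 ✓
Π(2lᵢ+1) = 9×5×5 = 225
triangle coeff Δ(4,2,2) = 1/630
Σ_t [2,2]: t=2:+1/16 = 1/16
(3j)²=2/35 [(4 2 2; 0 0 0)], sign=+1
Σ_t [0,0]: t=0:+1/96 = 1/96
(3j)²=1/42 [(4 2 2; 2 -2 0)], sign=+1
⇒ 4πI² = 15/49
I = (+1)√(15/49/(4π)) = 0.15607835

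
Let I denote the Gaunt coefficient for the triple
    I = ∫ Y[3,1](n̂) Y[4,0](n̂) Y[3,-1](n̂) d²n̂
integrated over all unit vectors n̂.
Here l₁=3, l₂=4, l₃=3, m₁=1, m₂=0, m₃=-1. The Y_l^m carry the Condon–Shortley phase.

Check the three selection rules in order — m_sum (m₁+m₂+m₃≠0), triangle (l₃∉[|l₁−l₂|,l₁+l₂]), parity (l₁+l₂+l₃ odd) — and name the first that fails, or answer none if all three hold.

none

azimuthal sum: 1 + 0 − 1 = 0  ✓
1 ≤ 3 ≤ 7 (triangle on l)  ✓
L = 3 + 4 + 3 = 10 (even)  ✓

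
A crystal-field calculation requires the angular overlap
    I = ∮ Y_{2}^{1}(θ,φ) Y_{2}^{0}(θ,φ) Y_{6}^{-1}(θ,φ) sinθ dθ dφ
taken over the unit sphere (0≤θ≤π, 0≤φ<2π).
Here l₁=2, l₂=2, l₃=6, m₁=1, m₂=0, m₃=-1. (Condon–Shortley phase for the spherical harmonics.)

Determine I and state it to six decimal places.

|2−2|≤6≤2+2 violated ⇒ I = 0

0.000000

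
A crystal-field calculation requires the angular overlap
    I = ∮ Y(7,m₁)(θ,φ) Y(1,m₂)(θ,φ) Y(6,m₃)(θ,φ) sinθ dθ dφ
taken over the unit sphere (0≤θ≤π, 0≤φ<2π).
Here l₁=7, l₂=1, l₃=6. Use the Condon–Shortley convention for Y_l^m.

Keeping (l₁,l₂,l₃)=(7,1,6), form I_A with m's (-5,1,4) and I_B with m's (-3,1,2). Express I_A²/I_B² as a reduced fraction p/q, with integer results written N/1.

l's match ⇒ only the (l;m) 3-j factors differ between A and B.
A: triangle coeff Δ(7,1,6) = 1/1365; Σ_t [2,2]: t=2:+1/14515200 = 1/14515200; (3j)²=22/455 [(7 1 6; -5 1 4)], sign=+1
B: triangle coeff Δ(7,1,6) = 1/1365; Σ_t [2,2]: t=2:+1/1935360 = 1/1935360; (3j)²=3/91 [(7 1 6; -3 1 2)], sign=+1
I_A²/I_B² = (22/455)/(3/91) = 22/15

22/15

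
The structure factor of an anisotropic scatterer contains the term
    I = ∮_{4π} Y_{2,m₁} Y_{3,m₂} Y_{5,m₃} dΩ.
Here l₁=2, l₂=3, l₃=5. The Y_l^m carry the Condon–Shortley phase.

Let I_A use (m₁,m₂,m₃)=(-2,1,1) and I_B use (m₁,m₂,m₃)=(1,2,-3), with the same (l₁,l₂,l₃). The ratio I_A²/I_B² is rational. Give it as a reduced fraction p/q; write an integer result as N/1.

Shared (l₁,l₂,l₃)=(2,3,5): N and (l;000)² cancel in I_A²/I_B².
A: Δ = 0!·4!·6!/11! = 1/2310; Racah Σ t=0..0: t=0:+1/1152 = 1/1152; ⇒ 3j(2 3 5; -2 1 1)² = 1/154, sgn +1
B: Δ = 0!·4!·6!/11! = 1/2310; Racah Σ t=0..0: t=0:+1/720 = 1/720; ⇒ 3j(2 3 5; 1 2 -3)² = 8/165, sgn +1
I_A²/I_B² = (1/154)/(8/165) = 15/112

15/112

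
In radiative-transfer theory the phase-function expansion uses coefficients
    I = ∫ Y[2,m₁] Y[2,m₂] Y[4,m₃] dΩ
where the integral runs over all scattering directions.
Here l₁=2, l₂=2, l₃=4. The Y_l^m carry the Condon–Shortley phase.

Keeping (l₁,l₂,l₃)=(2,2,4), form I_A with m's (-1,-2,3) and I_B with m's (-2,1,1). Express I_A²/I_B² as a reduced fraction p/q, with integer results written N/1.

7/1

Same 2,2,4: normalisation and zero-m 3j drop out of the ratio.
A: Δ: 0! 4! 4! / 9! → 1/630; sum: t=0:+1/144 = 1/144; 3j²(2 2 4; -1 -2 3) = Δ·Π!·Σ² = 1/18  (sign -1)
B: Δ: 0! 4! 4! / 9! → 1/630; sum: t=0:+1/144 = 1/144; 3j²(2 2 4; -2 1 1) = Δ·Π!·Σ² = 1/126  (sign -1)
I_A²/I_B² = (1/18)/(1/126) = 7/1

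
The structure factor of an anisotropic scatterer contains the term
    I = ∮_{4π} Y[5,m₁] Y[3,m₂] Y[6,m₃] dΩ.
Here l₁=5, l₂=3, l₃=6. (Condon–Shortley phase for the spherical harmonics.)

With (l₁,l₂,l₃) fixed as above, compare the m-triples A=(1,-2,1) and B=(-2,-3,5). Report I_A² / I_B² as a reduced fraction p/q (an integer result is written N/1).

Same 5,3,6: normalisation and zero-m 3j drop out of the ratio.
A: Δ: 2! 8! 4! / 15! → 1/675675; sum: t=0:+1/6912 t=1:−1/17280 = 1/11520; 3j²(5 3 6; 1 -2 1) = Δ·Π!·Σ² = 2/143  (sign -1)
B: Δ: 2! 8! 4! / 15! → 1/675675; sum: t=0:+1/241920 = 1/241920; 3j²(5 3 6; -2 -3 5) = Δ·Π!·Σ² = 2/91  (sign -1)
I_A²/I_B² = (2/143)/(2/91) = 7/11

7/11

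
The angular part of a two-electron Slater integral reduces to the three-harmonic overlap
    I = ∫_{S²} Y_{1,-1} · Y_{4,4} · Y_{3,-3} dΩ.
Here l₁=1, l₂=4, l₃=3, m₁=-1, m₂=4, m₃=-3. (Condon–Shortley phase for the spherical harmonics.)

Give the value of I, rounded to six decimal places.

0.325735

Checks pass: Σm=0; 8 even; l₃=3∈[3,5].
(2·1+1)(2·4+1)(2·3+1) = 189
Δ: 2! 0! 6! / 9! → 1/252
sum: t=1:−1/36 = -1/36
3j²(1 4 3; 0 0 0) = Δ·Π!·Σ² = 4/63  (sign +1)
sum: t=2:+1/1440 = 1/1440
3j²(1 4 3; -1 4 -3) = Δ·Π!·Σ² = 1/9  (sign +1)
combine: 4πI² = 189·4/63·1/9 = 4/3
take √, sign +1: I = 0.32573501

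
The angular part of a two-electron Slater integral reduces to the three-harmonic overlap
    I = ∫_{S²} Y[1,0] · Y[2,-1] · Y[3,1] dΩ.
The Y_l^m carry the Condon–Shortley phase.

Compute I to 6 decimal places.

Checks pass: Σm=0; 6 even; l₃=3∈[1,3].
(2·1+1)(2·2+1)(2·3+1) = 105
Δ: 0! 2! 4! / 7! → 1/105
sum: t=0:+1/4 = 1/4
3j²(1 2 3; 0 0 0) = Δ·Π!·Σ² = 3/35  (sign -1)
sum: t=0:+1/6 = 1/6
3j²(1 2 3; 0 -1 1) = Δ·Π!·Σ² = 8/105  (sign +1)
combine: 4πI² = 105·3/35·8/105 = 24/35
take √, sign -1: I = -0.23359668

-0.233597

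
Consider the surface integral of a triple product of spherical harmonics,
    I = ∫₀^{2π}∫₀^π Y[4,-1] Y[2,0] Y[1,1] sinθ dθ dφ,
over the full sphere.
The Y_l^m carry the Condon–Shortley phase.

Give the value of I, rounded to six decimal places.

|4−2|≤1≤4+2 violated ⇒ I = 0

0.000000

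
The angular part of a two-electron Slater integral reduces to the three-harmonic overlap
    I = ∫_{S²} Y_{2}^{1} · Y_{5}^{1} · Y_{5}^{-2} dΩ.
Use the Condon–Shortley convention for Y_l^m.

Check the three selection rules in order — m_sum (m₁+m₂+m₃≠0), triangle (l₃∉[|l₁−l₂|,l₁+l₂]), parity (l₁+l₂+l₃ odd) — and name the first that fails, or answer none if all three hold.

none

m₁+m₂+m₃ = 1 + 1 − 2 = 0  ✓
triangle: |2−5|=3 ≤ l₃=5 ≤ 2+5=7  ✓
parity: l₁+l₂+l₃ = 12 is even  ✓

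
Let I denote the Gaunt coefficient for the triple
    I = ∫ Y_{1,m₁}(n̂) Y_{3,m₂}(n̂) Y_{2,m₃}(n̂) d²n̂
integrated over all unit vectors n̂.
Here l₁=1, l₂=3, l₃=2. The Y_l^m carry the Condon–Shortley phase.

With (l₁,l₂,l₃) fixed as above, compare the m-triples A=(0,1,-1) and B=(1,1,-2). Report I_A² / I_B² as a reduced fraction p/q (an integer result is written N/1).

8/1

l's match ⇒ only the (l;m) 3-j factors differ between A and B.
A: triangle coeff Δ(1,3,2) = 1/105; Σ_t [1,1]: t=1:−1/6 = -1/6; (3j)²=8/105 [(1 3 2; 0 1 -1)], sign=+1
B: triangle coeff Δ(1,3,2) = 1/105; Σ_t [0,0]: t=0:+1/48 = 1/48; (3j)²=1/105 [(1 3 2; 1 1 -2)], sign=+1
I_A²/I_B² = (8/105)/(1/105) = 8/1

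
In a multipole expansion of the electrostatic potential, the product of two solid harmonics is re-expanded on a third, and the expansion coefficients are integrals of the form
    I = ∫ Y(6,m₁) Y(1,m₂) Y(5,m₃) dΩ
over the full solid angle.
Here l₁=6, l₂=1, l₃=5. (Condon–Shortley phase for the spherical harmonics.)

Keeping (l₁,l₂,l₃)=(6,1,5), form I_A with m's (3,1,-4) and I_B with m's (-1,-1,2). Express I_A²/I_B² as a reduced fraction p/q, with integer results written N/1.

3/10

l's match ⇒ only the (l;m) 3-j factors differ between A and B.
A: triangle coeff Δ(6,1,5) = 1/858; Σ_t [2,2]: t=2:+1/725760 = 1/725760; (3j)²=1/286 [(6 1 5; 3 1 -4)], sign=-1
B: triangle coeff Δ(6,1,5) = 1/858; Σ_t [0,0]: t=0:+1/60480 = 1/60480; (3j)²=5/429 [(6 1 5; -1 -1 2)], sign=-1
I_A²/I_B² = (1/286)/(5/429) = 3/10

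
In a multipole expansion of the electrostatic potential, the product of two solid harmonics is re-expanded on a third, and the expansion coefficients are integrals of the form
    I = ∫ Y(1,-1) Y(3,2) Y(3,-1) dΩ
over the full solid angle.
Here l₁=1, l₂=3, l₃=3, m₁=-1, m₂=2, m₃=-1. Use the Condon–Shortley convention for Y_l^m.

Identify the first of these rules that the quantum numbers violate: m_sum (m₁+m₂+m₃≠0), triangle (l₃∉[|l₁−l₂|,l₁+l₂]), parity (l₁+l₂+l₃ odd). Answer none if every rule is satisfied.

parity

azimuthal sum: -1 + 2 − 1 = 0  ✓
2 ≤ 3 ≤ 4 (triangle on l)  ✓
L = 1 + 3 + 3 = 7 (odd)  ✗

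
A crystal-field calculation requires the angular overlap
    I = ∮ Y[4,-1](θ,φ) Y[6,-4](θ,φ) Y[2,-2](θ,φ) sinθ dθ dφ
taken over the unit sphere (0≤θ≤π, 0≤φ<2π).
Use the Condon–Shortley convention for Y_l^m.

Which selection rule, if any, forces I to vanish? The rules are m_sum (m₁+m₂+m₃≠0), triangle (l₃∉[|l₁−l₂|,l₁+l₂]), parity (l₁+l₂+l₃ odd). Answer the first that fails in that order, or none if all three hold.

m_sum

Σmᵢ = -7  ✗
l₃∈[|l₁−l₂|,l₁+l₂]=[2,10], have l₃=2
Σlᵢ = 12 ⇒ even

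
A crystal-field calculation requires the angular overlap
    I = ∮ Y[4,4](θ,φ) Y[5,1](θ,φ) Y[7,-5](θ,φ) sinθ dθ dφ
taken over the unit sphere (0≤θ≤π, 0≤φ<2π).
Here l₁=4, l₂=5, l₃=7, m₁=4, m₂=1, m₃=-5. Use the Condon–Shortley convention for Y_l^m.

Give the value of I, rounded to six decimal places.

0.195759

Checks pass: Σm=0; 16 even; l₃=7∈[1,9].
(2·4+1)(2·5+1)(2·7+1) = 1485
Δ: 2! 6! 8! / 17! → 1/6126120
sum: t=0:+1/69120 t=1:−1/20736 t=2:+1/69120 = -1/51840
3j²(4 5 7; 0 0 0) = Δ·Π!·Σ² = 280/21879  (sign +1)
sum: t=0:+1/2073600 = 1/2073600
3j²(4 5 7; 4 1 -5) = Δ·Π!·Σ² = 28/1105  (sign +1)
combine: 4πI² = 1485·280/21879·28/1105 = 23520/48841
take √, sign +1: I = 0.19575887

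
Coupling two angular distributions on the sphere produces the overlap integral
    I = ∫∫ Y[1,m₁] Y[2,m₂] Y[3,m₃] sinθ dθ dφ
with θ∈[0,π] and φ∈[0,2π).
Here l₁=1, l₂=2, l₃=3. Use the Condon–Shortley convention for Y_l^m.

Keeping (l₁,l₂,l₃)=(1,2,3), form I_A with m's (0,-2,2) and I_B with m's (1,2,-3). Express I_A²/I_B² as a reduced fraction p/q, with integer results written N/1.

1/3

l's match ⇒ only the (l;m) 3-j factors differ between A and B.
A: triangle coeff Δ(1,2,3) = 1/105; Σ_t [0,0]: t=0:+1/24 = 1/24; (3j)²=1/21 [(1 2 3; 0 -2 2)], sign=-1
B: triangle coeff Δ(1,2,3) = 1/105; Σ_t [0,0]: t=0:+1/48 = 1/48; (3j)²=1/7 [(1 2 3; 1 2 -3)], sign=+1
I_A²/I_B² = (1/21)/(1/7) = 1/3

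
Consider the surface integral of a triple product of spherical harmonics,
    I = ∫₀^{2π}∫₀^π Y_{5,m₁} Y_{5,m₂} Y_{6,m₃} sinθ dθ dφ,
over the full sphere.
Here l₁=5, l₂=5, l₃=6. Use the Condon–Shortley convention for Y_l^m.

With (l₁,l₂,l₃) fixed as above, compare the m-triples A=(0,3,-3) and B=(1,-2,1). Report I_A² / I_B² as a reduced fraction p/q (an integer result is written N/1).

625/512

Shared (l₁,l₂,l₃)=(5,5,6): N and (l;000)² cancel in I_A²/I_B².
A: Δ = 4!·6!·6!/17! = 1/28588560; Racah Σ t=2..4: t=2:+1/103680 t=3:−1/34560 t=4:+1/138240 = -1/82944; ⇒ 3j(5 5 6; 0 3 -3)² = 125/9724, sgn +1
B: Δ = 4!·6!·6!/17! = 1/28588560; Racah Σ t=0..3: t=0:+1/41472 t=1:−1/10368 t=2:+1/23040 t=3:−1/518400 = -1/32400; ⇒ 3j(5 5 6; 1 -2 1)² = 128/12155, sgn +1
I_A²/I_B² = (125/9724)/(128/12155) = 625/512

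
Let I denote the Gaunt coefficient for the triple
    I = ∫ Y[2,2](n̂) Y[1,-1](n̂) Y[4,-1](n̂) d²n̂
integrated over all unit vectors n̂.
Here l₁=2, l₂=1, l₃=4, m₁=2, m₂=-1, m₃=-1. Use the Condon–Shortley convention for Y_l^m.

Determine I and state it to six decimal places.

0.000000

triangle: need 1≤l₃≤3, have 4; I=0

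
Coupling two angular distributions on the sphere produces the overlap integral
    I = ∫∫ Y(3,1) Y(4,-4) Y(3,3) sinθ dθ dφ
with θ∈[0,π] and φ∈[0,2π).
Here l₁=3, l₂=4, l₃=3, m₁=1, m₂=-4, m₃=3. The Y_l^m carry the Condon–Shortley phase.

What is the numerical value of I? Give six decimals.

-0.166198

Rules hold: Σm=0, L=10 even, 1≤3≤7.
N = 7·9·7 = 441
Δ = 4!·2!·4!/11! = 1/34650
Racah Σ t=1..3: t=1:−1/72 t=2:+1/16 t=3:−1/72 = 5/144
⇒ 3j(3 4 3; 0 0 0)² = 2/77, sgn -1
Racah Σ t=0..0: t=0:+1/1152 = 1/1152
⇒ 3j(3 4 3; 1 -4 3)² = 1/33, sgn +1
4πI² = N·(3j₀)²·(3jₘ)² = 42/121
I = -1·√(0.347107/4π) = -0.16619847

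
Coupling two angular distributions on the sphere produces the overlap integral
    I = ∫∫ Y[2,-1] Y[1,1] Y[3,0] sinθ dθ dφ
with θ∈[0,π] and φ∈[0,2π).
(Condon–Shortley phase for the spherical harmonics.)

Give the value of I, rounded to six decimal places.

0.143048

Checks pass: Σm=0; 6 even; l₃=3∈[1,3].
(2·2+1)(2·1+1)(2·3+1) = 105
Δ: 0! 4! 2! / 7! → 1/105
sum: t=0:+1/4 = 1/4
3j²(2 1 3; 0 0 0) = Δ·Π!·Σ² = 3/35  (sign -1)
sum: t=0:+1/12 = 1/12
3j²(2 1 3; -1 1 0) = Δ·Π!·Σ² = 1/35  (sign -1)
combine: 4πI² = 105·3/35·1/35 = 9/35
take √, sign +1: I = 0.14304817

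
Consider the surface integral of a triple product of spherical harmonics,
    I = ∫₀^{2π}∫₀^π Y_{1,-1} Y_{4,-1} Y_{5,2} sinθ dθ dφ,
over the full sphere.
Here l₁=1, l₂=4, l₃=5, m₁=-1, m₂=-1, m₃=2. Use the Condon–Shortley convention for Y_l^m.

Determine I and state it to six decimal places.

Checks pass: Σm=0; 10 even; l₃=5∈[3,5].
(2·1+1)(2·4+1)(2·5+1) = 297
Δ: 0! 2! 8! / 11! → 1/495
sum: t=0:+1/576 = 1/576
3j²(1 4 5; 0 0 0) = Δ·Π!·Σ² = 5/99  (sign -1)
sum: t=0:+1/1440 = 1/1440
3j²(1 4 5; -1 -1 2) = Δ·Π!·Σ² = 7/165  (sign -1)
combine: 4πI² = 297·5/99·7/165 = 7/11
take √, sign +1: I = 0.22503380

0.225034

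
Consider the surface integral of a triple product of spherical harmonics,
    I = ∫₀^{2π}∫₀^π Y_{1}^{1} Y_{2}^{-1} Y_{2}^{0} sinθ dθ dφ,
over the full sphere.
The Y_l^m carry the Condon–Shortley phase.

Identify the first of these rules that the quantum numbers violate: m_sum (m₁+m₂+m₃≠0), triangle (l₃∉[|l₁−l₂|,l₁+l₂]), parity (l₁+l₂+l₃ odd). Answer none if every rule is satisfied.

parity

m₁+m₂+m₃ = 1 − 1 + 0 = 0  ✓
triangle: |1−2|=1 ≤ l₃=2 ≤ 1+2=3  ✓
parity: l₁+l₂+l₃ = 5 is odd  ✗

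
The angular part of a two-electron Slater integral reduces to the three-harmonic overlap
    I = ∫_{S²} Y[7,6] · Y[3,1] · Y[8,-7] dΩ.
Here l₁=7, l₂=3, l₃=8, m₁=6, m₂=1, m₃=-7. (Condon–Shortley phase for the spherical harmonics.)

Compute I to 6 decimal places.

0.061743

Checks pass: Σm=0; 18 even; l₃=8∈[4,10].
(2·7+1)(2·3+1)(2·8+1) = 1785
Δ: 2! 12! 4! / 19! → 1/5290740
sum: t=0:+1/7257600 t=1:−1/2073600 t=2:+1/7257600 = -1/4838400
3j²(7 3 8; 0 0 0) = Δ·Π!·Σ² = 252/20995  (sign -1)
sum: t=0:+1/1916006400 t=1:−1/2874009600 = 1/5748019200
3j²(7 3 8; 6 1 -7) = Δ·Π!·Σ² = 13/5814  (sign -1)
combine: 4πI² = 1785·252/20995·13/5814 = 294/6137
take √, sign +1: I = 0.06174342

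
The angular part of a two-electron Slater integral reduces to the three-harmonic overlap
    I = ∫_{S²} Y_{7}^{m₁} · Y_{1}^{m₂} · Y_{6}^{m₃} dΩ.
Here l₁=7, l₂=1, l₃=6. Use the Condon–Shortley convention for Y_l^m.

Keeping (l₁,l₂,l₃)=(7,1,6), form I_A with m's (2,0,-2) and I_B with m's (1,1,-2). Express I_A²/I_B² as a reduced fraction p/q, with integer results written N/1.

Shared (l₁,l₂,l₃)=(7,1,6): N and (l;000)² cancel in I_A²/I_B².
A: Δ = 2!·12!·0!/15! = 1/1365; Racah Σ t=1..1: t=1:−1/967680 = -1/967680; ⇒ 3j(7 1 6; 2 0 -2)² = 3/91, sgn -1
B: Δ = 2!·12!·0!/15! = 1/1365; Racah Σ t=2..2: t=2:+1/1935360 = 1/1935360; ⇒ 3j(7 1 6; 1 1 -2)² = 1/91, sgn +1
I_A²/I_B² = (3/91)/(1/91) = 3/1

3/1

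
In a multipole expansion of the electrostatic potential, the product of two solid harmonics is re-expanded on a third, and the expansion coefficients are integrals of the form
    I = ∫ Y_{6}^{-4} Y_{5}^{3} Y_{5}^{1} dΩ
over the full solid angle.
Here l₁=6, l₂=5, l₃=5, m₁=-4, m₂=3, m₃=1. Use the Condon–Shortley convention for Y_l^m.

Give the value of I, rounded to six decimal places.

-0.069086

m-sum 0 ✓  L=16 even ✓  1≤5≤11 ✓
Π(2lᵢ+1) = 13×11×11 = 1573
triangle coeff Δ(6,5,5) = 1/28588560
Σ_t [1,5]: t=1:−1/345600 t=2:+1/13824 t=3:−1/5184 t=4:+1/13824 t=5:−1/345600 = -7/129600
(3j)²=80/7293 [(6 5 5; 0 0 0)], sign=+1
Σ_t [4,6]: t=4:+1/829440 t=5:−1/86400 t=6:+1/138240 = -13/4147200
(3j)²=13/3740 [(6 5 5; -4 3 1)], sign=-1
⇒ 4πI² = 52/867
I = (-1)√(52/867/(4π)) = -0.06908555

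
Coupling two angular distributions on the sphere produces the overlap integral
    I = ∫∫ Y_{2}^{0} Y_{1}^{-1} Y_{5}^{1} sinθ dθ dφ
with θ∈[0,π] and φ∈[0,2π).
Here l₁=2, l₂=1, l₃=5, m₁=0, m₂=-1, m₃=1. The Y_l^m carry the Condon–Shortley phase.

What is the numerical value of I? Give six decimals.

0.000000

l₃=5 ∉ [1,3] — triangle fails ⇒ I = 0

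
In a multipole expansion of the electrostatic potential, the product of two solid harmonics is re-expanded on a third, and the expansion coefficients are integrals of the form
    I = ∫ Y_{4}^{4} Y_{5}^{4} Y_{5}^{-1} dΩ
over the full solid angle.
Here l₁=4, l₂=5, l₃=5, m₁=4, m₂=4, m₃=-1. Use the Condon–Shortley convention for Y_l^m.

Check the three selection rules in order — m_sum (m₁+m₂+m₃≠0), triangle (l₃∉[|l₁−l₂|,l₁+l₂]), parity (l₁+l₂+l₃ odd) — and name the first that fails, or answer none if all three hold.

m_sum

Σmᵢ = 7  ✗
l₃∈[|l₁−l₂|,l₁+l₂]=[1,9], have l₃=5
Σlᵢ = 14 ⇒ even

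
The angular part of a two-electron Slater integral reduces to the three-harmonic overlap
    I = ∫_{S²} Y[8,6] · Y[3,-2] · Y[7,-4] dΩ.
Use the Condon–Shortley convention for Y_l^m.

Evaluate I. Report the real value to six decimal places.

Checks pass: Σm=0; 18 even; l₃=7∈[5,11].
(2·8+1)(2·3+1)(2·7+1) = 1785
Δ: 4! 12! 2! / 19! → 1/5290740
sum: t=1:−1/7257600 t=2:+1/2073600 t=3:−1/7257600 = 1/4838400
3j²(8 3 7; 0 0 0) = Δ·Π!·Σ² = 252/20995  (sign -1)
sum: t=0:+1/174182400 t=1:−1/479001600 = 1/273715200
3j²(8 3 7; 6 -2 -4) = Δ·Π!·Σ² = 49/3876  (sign -1)
combine: 4πI² = 1785·252/20995·49/3876 = 21609/79781
take √, sign +1: I = 0.14681238

0.146812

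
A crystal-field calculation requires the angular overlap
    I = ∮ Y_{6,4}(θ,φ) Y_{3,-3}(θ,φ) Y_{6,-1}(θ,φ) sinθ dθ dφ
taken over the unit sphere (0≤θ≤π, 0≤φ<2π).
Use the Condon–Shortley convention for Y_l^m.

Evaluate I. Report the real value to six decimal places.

Σlᵢ=15 odd — θ-integrand is odd under cosθ→−cosθ; I=0

0.000000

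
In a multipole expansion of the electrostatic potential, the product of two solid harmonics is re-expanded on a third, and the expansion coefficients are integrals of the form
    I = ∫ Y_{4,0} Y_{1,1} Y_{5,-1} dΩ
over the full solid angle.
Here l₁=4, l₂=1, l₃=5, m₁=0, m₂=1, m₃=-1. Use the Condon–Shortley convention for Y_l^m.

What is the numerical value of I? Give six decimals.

-0.190188

Checks pass: Σm=0; 10 even; l₃=5∈[3,5].
(2·4+1)(2·1+1)(2·5+1) = 297
Δ: 0! 8! 2! / 11! → 1/495
sum: t=0:+1/576 = 1/576
3j²(4 1 5; 0 0 0) = Δ·Π!·Σ² = 5/99  (sign -1)
sum: t=0:+1/1152 = 1/1152
3j²(4 1 5; 0 1 -1) = Δ·Π!·Σ² = 1/33  (sign +1)
combine: 4πI² = 297·5/99·1/33 = 5/11
take √, sign -1: I = -0.19018827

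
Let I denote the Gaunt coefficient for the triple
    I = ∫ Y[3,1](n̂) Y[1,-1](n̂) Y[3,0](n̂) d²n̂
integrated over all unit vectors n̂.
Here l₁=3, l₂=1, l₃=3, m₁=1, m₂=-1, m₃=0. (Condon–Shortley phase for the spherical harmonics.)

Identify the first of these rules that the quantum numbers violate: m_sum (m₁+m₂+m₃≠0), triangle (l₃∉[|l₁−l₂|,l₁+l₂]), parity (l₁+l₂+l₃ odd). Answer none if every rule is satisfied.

Σmᵢ = 0  ✓
l₃∈[|l₁−l₂|,l₁+l₂]=[2,4], have l₃=3  ✓
Σlᵢ = 7 ⇒ odd  ✗

parity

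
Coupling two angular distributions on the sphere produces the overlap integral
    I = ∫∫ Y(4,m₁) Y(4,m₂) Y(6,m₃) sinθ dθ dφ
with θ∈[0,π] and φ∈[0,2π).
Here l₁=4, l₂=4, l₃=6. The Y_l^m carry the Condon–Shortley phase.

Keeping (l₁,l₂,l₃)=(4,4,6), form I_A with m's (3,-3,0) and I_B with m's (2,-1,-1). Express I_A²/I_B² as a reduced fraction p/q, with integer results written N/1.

l's match ⇒ only the (l;m) 3-j factors differ between A and B.
A: triangle coeff Δ(4,4,6) = 1/1261260; Σ_t [0,1]: t=0:+1/28800 t=1:−1/518400 = 17/518400; (3j)²=289/25740 [(4 4 6; 3 -3 0)], sign=+1
B: triangle coeff Δ(4,4,6) = 1/1261260; Σ_t [0,2]: t=0:+1/3456 t=1:−1/5760 t=2:+1/172800 = 7/57600; (3j)²=21/2860 [(4 4 6; 2 -1 -1)], sign=-1
I_A²/I_B² = (289/25740)/(21/2860) = 289/189

289/189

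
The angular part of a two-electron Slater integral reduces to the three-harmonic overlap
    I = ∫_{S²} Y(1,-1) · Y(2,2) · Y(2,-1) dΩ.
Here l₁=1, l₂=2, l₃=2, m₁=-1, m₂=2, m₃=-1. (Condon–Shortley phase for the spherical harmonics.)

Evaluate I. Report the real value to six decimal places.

0.000000

L=5 odd ⇒ parity kills the (l;000) factor ⇒ I = 0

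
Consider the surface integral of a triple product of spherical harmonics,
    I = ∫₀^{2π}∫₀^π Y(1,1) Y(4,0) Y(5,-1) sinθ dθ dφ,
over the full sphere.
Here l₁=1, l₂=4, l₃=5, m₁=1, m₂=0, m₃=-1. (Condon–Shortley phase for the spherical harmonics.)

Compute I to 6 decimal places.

-0.190188

Checks pass: Σm=0; 10 even; l₃=5∈[3,5].
(2·1+1)(2·4+1)(2·5+1) = 297
Δ: 0! 2! 8! / 11! → 1/495
sum: t=0:+1/576 = 1/576
3j²(1 4 5; 0 0 0) = Δ·Π!·Σ² = 5/99  (sign -1)
sum: t=0:+1/1152 = 1/1152
3j²(1 4 5; 1 0 -1) = Δ·Π!·Σ² = 1/33  (sign +1)
combine: 4πI² = 297·5/99·1/33 = 5/11
take √, sign -1: I = -0.19018827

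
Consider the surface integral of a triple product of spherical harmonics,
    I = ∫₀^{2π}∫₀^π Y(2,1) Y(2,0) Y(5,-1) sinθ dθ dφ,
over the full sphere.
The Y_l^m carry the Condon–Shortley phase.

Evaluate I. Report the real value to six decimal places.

|2−2|≤5≤2+2 violated ⇒ I = 0

0.000000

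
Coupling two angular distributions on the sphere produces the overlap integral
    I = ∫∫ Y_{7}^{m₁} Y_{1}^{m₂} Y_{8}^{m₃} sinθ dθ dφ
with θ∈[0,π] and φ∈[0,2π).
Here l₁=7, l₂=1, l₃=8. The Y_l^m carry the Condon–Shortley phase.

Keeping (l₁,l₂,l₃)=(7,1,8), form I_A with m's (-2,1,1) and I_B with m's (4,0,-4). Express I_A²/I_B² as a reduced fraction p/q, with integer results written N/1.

l's match ⇒ only the (l;m) 3-j factors differ between A and B.
A: triangle coeff Δ(7,1,8) = 1/2040; Σ_t [0,0]: t=0:+1/87091200 = 1/87091200; (3j)²=7/680 [(7 1 8; -2 1 1)], sign=-1
B: triangle coeff Δ(7,1,8) = 1/2040; Σ_t [0,0]: t=0:+1/239500800 = 1/239500800; (3j)²=2/85 [(7 1 8; 4 0 -4)], sign=+1
I_A²/I_B² = (7/680)/(2/85) = 7/16

7/16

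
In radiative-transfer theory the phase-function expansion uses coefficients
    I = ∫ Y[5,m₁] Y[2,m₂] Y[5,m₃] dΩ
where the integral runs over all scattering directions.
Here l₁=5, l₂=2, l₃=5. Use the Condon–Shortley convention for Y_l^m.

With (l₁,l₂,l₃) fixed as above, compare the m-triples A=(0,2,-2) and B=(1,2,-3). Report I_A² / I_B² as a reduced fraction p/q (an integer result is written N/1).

5/4

Shared (l₁,l₂,l₃)=(5,2,5): N and (l;000)² cancel in I_A²/I_B².
A: Δ = 2!·8!·2!/13! = 1/38610; Racah Σ t=2..2: t=2:+1/2880 = 1/2880; ⇒ 3j(5 2 5; 0 2 -2)² = 14/429, sgn -1
B: Δ = 2!·8!·2!/13! = 1/38610; Racah Σ t=2..2: t=2:+1/5760 = 1/5760; ⇒ 3j(5 2 5; 1 2 -3)² = 56/2145, sgn +1
I_A²/I_B² = (14/429)/(56/2145) = 5/4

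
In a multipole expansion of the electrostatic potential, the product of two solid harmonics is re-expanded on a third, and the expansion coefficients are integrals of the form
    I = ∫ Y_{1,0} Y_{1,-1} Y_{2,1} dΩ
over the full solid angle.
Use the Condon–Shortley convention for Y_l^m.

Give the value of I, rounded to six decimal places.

-0.218510

Rules hold: Σm=0, L=4 even, 0≤2≤2.
N = 3·3·5 = 45
Δ = 0!·2!·2!/5! = 1/30
Racah Σ t=0..0: t=0:+1/1 = 1/1
⇒ 3j(1 1 2; 0 0 0)² = 2/15, sgn +1
Racah Σ t=0..0: t=0:+1/2 = 1/2
⇒ 3j(1 1 2; 0 -1 1)² = 1/10, sgn -1
4πI² = N·(3j₀)²·(3jₘ)² = 3/5
I = -1·√(0.6/4π) = -0.21850969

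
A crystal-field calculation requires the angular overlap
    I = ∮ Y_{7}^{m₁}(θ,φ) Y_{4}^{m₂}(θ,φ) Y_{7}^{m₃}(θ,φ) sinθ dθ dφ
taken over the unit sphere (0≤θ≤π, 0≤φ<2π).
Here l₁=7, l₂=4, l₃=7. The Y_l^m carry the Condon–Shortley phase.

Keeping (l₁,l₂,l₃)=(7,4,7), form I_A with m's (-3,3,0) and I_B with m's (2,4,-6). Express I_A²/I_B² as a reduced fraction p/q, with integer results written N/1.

189/143

Same 7,4,7: normalisation and zero-m 3j drop out of the ratio.
A: Δ: 4! 10! 4! / 19! → 1/58198140; sum: t=3:−1/4354560 t=4:+1/2488320 = 1/5806080; 3j²(7 4 7; -3 3 0) = Δ·Π!·Σ² = 525/92378  (sign -1)
B: Δ: 4! 10! 4! / 19! → 1/58198140; sum: t=4:+1/209018880 = 1/209018880; 3j²(7 4 7; 2 4 -6) = Δ·Π!·Σ² = 25/5814  (sign -1)
I_A²/I_B² = (525/92378)/(25/5814) = 189/143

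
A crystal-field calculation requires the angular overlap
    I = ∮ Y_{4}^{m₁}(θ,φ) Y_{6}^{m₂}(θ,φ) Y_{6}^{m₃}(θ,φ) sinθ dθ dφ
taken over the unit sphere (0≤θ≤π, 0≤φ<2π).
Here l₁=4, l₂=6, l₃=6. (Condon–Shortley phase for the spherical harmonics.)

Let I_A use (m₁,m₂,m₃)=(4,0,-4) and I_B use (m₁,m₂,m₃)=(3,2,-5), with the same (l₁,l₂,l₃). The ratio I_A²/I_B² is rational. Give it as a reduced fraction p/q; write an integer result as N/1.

l's match ⇒ only the (l;m) 3-j factors differ between A and B.
A: triangle coeff Δ(4,6,6) = 1/15315300; Σ_t [0,0]: t=0:+1/829440 = 1/829440; (3j)²=35/2431 [(4 6 6; 4 0 -4)], sign=+1
B: triangle coeff Δ(4,6,6) = 1/15315300; Σ_t [0,1]: t=0:+1/5806080 t=1:−1/725760 = -1/829440; (3j)²=49/2652 [(4 6 6; 3 2 -5)], sign=+1
I_A²/I_B² = (35/2431)/(49/2652) = 60/77

60/77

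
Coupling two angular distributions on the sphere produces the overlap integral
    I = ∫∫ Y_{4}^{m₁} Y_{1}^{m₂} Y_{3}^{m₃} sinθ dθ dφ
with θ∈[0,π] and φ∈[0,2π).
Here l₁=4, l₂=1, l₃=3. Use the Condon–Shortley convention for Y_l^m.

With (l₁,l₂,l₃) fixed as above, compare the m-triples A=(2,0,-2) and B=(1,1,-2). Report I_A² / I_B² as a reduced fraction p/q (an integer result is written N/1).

l's match ⇒ only the (l;m) 3-j factors differ between A and B.
A: triangle coeff Δ(4,1,3) = 1/252; Σ_t [1,1]: t=1:−1/120 = -1/120; (3j)²=1/21 [(4 1 3; 2 0 -2)], sign=+1
B: triangle coeff Δ(4,1,3) = 1/252; Σ_t [2,2]: t=2:+1/240 = 1/240; (3j)²=1/84 [(4 1 3; 1 1 -2)], sign=-1
I_A²/I_B² = (1/21)/(1/84) = 4/1

4/1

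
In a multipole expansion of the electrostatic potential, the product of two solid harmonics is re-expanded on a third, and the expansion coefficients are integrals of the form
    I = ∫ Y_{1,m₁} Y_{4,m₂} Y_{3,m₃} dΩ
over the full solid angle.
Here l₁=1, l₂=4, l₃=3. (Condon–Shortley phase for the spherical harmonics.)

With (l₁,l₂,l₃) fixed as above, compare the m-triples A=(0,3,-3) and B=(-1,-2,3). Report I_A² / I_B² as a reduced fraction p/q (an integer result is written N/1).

7/1

Same 1,4,3: normalisation and zero-m 3j drop out of the ratio.
A: Δ: 2! 0! 6! / 9! → 1/252; sum: t=1:−1/720 = -1/720; 3j²(1 4 3; 0 3 -3) = Δ·Π!·Σ² = 1/36  (sign -1)
B: Δ: 2! 0! 6! / 9! → 1/252; sum: t=2:+1/1440 = 1/1440; 3j²(1 4 3; -1 -2 3) = Δ·Π!·Σ² = 1/252  (sign +1)
I_A²/I_B² = (1/36)/(1/252) = 7/1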